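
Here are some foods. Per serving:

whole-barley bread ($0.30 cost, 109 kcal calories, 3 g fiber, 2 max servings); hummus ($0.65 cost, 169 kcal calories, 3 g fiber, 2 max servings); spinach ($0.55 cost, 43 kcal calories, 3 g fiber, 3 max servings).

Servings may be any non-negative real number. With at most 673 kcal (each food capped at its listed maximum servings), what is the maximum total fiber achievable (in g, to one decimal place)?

Fiber per kcal: spinach 0.06977, whole-barley bread 0.02752, hummus 0.01775.
Take 3 servings of spinach: uses 129 kcal, +9.0 g fiber (running total 9.0 g).
Take 2 servings of whole-barley bread: uses 218 kcal, +6.0 g fiber (running total 15.0 g).
Take 1.929 servings of hummus: uses 326 kcal, +5.8 g fiber (running total 20.8 g).
Filling greedily by fiber-per-kcal is optimal for one linear limit, giving 20.8 g.

20.8 g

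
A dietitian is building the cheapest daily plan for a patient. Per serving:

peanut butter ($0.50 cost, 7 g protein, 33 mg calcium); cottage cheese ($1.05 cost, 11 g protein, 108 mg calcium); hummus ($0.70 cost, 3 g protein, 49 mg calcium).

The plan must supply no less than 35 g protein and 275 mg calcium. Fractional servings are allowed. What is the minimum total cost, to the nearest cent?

$3.02

An LP optimum is at a vertex; with two nutrient constraints at most two foods are used. Check each candidate.
peanut butter only: max(35/7, 275/33) = 8.333 servings → $4.17.
cottage cheese only: max(35/11, 275/108) = 3.182 servings → $3.34.
hummus only: max(35/3, 275/49) = 11.67 servings → $8.17.
peanut butter + cottage cheese with both tight: 1.921 servings and 1.959 servings → $3.02.
peanut butter + hummus with both tight: 3.648 servings and 3.156 servings → $4.03.
cottage cheese + hummus with both targets exact would need a negative amount; discard.
Cheapest feasible corner: $3.02.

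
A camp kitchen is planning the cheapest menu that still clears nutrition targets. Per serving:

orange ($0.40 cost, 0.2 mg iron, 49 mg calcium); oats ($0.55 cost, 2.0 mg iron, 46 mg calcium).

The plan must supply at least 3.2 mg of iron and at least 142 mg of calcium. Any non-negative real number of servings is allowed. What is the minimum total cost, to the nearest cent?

Two binding constraints pin down two serving amounts, so the optimal mix uses at most two foods. The candidates are each food alone (scaled to the tighter of iron/calcium) and each pair with both constraints tight.
orange only: max(3.2/0.2, 142/49) = 16 servings → $6.40.
oats only: max(3.2/2.0, 142/46) = 3.087 servings → $1.70.
orange + oats with both tight: 1.541 servings and 1.446 servings → $1.41.
So the least-cost plan costs $1.41.

$1.41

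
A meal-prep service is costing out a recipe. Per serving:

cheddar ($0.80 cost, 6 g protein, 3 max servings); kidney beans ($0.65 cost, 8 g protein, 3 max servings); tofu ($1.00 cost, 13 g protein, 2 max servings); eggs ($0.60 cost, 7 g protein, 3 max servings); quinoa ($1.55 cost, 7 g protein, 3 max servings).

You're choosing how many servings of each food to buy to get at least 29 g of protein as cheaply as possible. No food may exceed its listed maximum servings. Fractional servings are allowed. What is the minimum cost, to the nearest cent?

$2.24

Cost per g of protein: tofu $0.0769, kidney beans $0.0813, eggs $0.0857, cheddar $0.1333, quinoa $0.2214.
Take 2 servings of tofu: +26.0 g protein for $2.00 (total $2.00, still need 3.0 g).
Take 0.375 servings of kidney beans: +3.0 g protein for $0.24 (total $2.24, still need 0.0 g).
Greedy by cheapest-per-g is optimal for a single linear constraint, so the minimum cost is $2.24.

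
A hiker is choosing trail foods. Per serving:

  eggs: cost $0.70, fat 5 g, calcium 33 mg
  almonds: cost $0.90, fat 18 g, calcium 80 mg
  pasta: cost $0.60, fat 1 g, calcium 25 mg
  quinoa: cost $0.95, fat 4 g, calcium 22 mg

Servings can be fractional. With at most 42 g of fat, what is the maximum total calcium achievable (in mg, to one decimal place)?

Calcium per g fat: pasta 25, eggs 6.6, quinoa 5.5, almonds 4.444.
With no serving limits, spend the whole fat allowance on pasta: 42 g / 1 g × 25 mg = 1050.0 mg.

1050.0 mg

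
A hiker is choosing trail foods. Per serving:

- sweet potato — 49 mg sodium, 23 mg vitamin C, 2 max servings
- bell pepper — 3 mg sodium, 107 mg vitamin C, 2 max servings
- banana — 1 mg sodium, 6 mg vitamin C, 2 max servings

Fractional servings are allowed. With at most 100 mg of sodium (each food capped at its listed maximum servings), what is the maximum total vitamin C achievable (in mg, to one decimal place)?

269.2 mg

Vitamin C per mg sodium: bell pepper 35.67, banana 6, sweet potato 0.4694.
Take 2 servings of bell pepper: uses 6 mg sodium, +214.0 mg vitamin C (running total 214.0 mg).
Take 2 servings of banana: uses 2 mg sodium, +12.0 mg vitamin C (running total 226.0 mg).
Take 1.878 servings of sweet potato: uses 92 mg sodium, +43.2 mg vitamin C (running total 269.2 mg).
Filling greedily by vitamin C-per-mg sodium is optimal for one linear limit, giving 269.2 mg.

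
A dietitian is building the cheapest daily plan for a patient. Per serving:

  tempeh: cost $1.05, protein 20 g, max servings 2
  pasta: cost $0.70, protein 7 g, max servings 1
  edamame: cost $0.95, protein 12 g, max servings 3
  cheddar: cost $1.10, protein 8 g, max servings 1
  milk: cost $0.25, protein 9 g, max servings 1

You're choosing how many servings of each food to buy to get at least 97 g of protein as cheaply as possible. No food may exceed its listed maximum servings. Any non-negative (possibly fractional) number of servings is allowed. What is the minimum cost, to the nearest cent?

Cost per g of protein: milk $0.0278, tempeh $0.0525, edamame $0.0792, pasta $0.1000, cheddar $0.1375.
Take 1 serving of milk: +9.0 g protein for $0.25 (total $0.25, still need 88.0 g).
Take 2 servings of tempeh: +40.0 g protein for $2.10 (total $2.35, still need 48.0 g).
Take 3 servings of edamame: +36.0 g protein for $2.85 (total $5.20, still need 12.0 g).
Take 1 serving of pasta: +7.0 g protein for $0.70 (total $5.90, still need 5.0 g).
Take 0.625 servings of cheddar: +5.0 g protein for $0.69 (total $6.59, still need 0.0 g).
Filling from the cheapest source first is optimal under one linear minimum: $6.59.

$6.59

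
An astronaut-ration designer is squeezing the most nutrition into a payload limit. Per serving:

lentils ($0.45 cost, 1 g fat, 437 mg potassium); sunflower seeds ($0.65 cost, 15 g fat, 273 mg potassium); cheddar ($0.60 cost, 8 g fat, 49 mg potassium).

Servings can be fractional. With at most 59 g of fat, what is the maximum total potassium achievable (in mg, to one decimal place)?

25783.0 mg

Potassium per g fat: lentils 437, sunflower seeds 18.2, cheddar 6.125.
With no serving limits, spend the whole fat allowance on lentils: 59 g / 1 g × 437 mg = 25783.0 mg.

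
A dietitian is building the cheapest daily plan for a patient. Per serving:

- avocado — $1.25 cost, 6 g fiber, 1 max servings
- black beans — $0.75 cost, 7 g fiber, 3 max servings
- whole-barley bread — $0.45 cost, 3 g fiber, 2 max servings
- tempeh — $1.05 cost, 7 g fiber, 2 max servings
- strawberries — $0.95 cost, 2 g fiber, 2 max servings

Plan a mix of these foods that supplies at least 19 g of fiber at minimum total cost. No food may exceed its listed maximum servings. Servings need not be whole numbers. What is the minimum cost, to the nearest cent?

$2.04

Cost per g of fiber: black beans $0.1071, whole-barley bread $0.1500, tempeh $0.1500, avocado $0.2083, strawberries $0.4750.
Take 2.714 servings of black beans: +19.0 g fiber for $2.04 (total $2.04, still need 0.0 g).
Filling from the cheapest source first is optimal under one linear minimum: $2.04.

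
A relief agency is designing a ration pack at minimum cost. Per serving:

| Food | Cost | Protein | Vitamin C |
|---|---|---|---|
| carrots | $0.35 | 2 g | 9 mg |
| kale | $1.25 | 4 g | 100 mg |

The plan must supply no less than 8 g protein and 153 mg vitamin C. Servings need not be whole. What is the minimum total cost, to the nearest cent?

$2.18

carrots only: max(8/2, 153/9) = 17 servings → $5.95.
kale only: max(8/4, 153/100) = 2 servings → $2.50.
carrots + kale with both tight: 1.146 servings and 1.427 servings → $2.18.
So the least-cost plan costs $2.18.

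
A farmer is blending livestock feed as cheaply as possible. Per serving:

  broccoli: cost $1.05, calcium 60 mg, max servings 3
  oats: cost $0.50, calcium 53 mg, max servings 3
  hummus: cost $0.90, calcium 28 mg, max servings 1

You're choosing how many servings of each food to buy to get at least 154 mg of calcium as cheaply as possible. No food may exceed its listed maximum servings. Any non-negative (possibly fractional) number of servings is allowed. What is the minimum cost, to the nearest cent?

$1.45

Cost per mg of calcium: oats $0.0094, broccoli $0.0175, hummus $0.0321.
Take 2.906 servings of oats: +154.0 mg calcium for $1.45 (total $1.45, still need 0.0 mg).
Filling from the cheapest source first is optimal under one linear minimum: $1.45.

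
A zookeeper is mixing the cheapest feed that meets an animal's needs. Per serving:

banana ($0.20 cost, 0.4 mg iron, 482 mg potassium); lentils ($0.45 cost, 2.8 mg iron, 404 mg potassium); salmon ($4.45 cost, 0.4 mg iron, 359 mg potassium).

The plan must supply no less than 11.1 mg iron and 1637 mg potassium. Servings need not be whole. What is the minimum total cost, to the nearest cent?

At the optimum either one food covers both requirements or two foods hit both targets exactly; no other combination can be cheaper.
banana only: max(11.1/0.4, 1637/482) = 27.75 servings → $5.55.
lentils only: max(11.1/2.8, 1637/404) = 4.052 servings → $1.82.
salmon only: max(11.1/0.4, 1637/359) = 27.75 servings → $123.49.
banana + lentils with both tight: 0.0835 servings and 3.952 servings → $1.80.
banana + salmon: intersection lies outside the first quadrant.
lentils + salmon with both tight: 3.947 servings and 0.1176 servings → $2.30.
Cheapest feasible corner: $1.80.

$1.80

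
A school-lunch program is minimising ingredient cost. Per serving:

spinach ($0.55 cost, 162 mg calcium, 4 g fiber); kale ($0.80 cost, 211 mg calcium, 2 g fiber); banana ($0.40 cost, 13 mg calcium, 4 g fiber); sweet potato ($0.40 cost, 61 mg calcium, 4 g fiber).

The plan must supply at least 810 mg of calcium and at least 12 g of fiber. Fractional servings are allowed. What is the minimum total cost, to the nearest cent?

Compare the cost at each extreme point of the feasible region.
spinach only: max(810/162, 12/4) = 5 servings → $2.75.
kale only: max(810/211, 12/2) = 6 servings → $4.80.
banana only: max(810/13, 12/4) = 62.31 servings → $24.92.
sweet potato only: max(810/61, 12/4) = 13.28 servings → $5.31.
spinach + kale with both tight: 1.754 servings and 2.492 servings → $2.96.
spinach + banana with both targets exact would need a negative amount; discard.
spinach + sweet potato: the both-tight solution has a negative serving — not a feasible corner.
kale + banana with both tight: 3.77 servings and 1.115 servings → $3.46.
kale + sweet potato with both tight: 3.474 servings and 1.263 servings → $3.28.
banana + sweet potato: the both-tight solution has a negative serving — not a feasible corner.
Cheapest feasible corner: $2.75.

$2.75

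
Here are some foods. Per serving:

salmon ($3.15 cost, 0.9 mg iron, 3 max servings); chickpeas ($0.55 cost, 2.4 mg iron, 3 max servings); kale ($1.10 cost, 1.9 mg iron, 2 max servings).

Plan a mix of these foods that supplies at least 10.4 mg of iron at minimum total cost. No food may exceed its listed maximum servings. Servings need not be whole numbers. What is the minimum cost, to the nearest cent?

$3.50

Cost per mg of iron: chickpeas $0.2292, kale $0.5789, salmon $3.5000.
Take 3 servings of chickpeas: +7.2 mg iron for $1.65 (total $1.65, still need 3.2 mg).
Take 1.684 servings of kale: +3.2 mg iron for $1.85 (total $3.50, still need 0.0 mg).
Filling from the cheapest source first is optimal under one linear minimum: $3.50.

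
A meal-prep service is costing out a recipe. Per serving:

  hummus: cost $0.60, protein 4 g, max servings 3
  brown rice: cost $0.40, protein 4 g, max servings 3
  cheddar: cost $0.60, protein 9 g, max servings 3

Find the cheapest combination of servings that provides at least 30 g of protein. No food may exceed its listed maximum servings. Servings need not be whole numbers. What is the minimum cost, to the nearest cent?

$2.10

Cost per g of protein: cheddar $0.0667, brown rice $0.1000, hummus $0.1500.
Take 3 servings of cheddar: +27.0 g protein for $1.80 (total $1.80, still need 3.0 g).
Take 0.75 servings of brown rice: +3.0 g protein for $0.30 (total $2.10, still need 0.0 g).
Filling from the cheapest source first is optimal under one linear minimum: $2.10.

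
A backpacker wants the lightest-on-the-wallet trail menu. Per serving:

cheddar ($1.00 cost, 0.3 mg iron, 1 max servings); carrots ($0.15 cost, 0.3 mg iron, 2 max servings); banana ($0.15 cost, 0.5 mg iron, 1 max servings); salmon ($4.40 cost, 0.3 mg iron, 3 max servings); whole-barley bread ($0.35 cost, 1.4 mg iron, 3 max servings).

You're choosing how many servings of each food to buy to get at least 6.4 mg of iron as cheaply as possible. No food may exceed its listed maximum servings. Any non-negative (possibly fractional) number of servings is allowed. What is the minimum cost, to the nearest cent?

Cost per mg of iron: whole-barley bread $0.2500, banana $0.3000, carrots $0.5000, cheddar $3.3333, salmon $14.6667.
Take 3 servings of whole-barley bread: +4.2 mg iron for $1.05 (total $1.05, still need 2.2 mg).
Take 1 serving of banana: +0.5 mg iron for $0.15 (total $1.20, still need 1.7 mg).
Take 2 servings of carrots: +0.6 mg iron for $0.30 (total $1.50, still need 1.1 mg).
Take 1 serving of cheddar: +0.3 mg iron for $1.00 (total $2.50, still need 0.8 mg).
Take 2.667 servings of salmon: +0.8 mg iron for $11.73 (total $14.23, still need 0.0 mg).
Greedy by cheapest-per-mg is optimal for a single linear constraint, so the minimum cost is $14.23.

$14.23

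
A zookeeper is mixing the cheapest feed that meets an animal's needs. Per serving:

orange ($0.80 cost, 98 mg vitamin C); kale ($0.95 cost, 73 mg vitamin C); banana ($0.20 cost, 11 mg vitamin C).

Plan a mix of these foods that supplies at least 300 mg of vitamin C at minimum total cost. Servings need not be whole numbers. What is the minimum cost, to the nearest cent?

$2.45

Cost per mg of vitamin C: orange $0.0082, kale $0.0130, banana $0.0182.
With no serving limits, use only orange: 300 mg / 98 mg = 3.061 servings × $0.80 = $2.45.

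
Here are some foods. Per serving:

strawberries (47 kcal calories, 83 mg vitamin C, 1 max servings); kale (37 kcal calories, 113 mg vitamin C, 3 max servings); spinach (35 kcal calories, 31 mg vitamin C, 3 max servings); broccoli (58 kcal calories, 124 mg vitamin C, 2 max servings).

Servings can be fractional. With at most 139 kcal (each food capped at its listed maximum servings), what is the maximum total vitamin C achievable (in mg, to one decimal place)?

398.9 mg

Vitamin C per kcal: kale 3.054, broccoli 2.138, strawberries 1.766, spinach 0.8857.
Take 3 servings of kale: uses 111 kcal, +339.0 mg vitamin C (running total 339.0 mg).
Take 0.4828 servings of broccoli: uses 28 kcal, +59.9 mg vitamin C (running total 398.9 mg).
Filling greedily by vitamin C-per-kcal is optimal for one linear limit, giving 398.9 mg.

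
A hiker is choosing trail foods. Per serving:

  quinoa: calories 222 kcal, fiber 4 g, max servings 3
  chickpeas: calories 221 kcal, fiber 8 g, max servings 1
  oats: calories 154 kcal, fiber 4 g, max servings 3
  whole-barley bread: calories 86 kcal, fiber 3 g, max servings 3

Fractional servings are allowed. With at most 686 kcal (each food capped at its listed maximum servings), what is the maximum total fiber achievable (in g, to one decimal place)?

Fiber per kcal: chickpeas 0.0362, whole-barley bread 0.03488, oats 0.02597, quinoa 0.01802.
Take 1 serving of chickpeas: uses 221 kcal, +8.0 g fiber (running total 8.0 g).
Take 3 servings of whole-barley bread: uses 258 kcal, +9.0 g fiber (running total 17.0 g).
Take 1.344 servings of oats: uses 207 kcal, +5.4 g fiber (running total 22.4 g).
Greedy by best ratio exhausts the calories allowance optimally: 22.4 g.

22.4 g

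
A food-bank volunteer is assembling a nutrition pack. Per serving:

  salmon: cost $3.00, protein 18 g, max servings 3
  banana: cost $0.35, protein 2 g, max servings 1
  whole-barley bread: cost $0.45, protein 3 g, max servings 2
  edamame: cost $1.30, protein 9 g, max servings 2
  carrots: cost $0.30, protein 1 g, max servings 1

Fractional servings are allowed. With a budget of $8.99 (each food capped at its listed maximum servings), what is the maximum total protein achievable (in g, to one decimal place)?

Protein per dollar: edamame 6.923, whole-barley bread 6.667, salmon 6, banana 5.714, carrots 3.333.
Take 2 servings of edamame: spends $2.60, +18.0 g protein (running total 18.0 g).
Take 2 servings of whole-barley bread: spends $0.90, +6.0 g protein (running total 24.0 g).
Take 1.83 servings of salmon: spends $5.49, +32.9 g protein (running total 56.9 g).
Greedy by best ratio exhausts the cost allowance optimally: 56.9 g.

56.9 g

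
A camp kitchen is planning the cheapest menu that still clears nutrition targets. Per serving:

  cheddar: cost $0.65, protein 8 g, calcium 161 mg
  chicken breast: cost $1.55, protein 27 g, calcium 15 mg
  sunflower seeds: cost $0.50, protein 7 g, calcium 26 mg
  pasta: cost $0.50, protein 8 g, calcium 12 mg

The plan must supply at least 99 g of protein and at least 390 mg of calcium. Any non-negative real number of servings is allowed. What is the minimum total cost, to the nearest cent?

The cheapest plan sits at a corner of the feasible region — with two constraints it uses at most two foods.
cheddar only: max(99/8, 390/161) = 12.38 servings → $8.04.
chicken breast only: max(99/27, 390/15) = 26 servings → $40.30.
sunflower seeds only: max(99/7, 390/26) = 15 servings → $7.50.
pasta only: max(99/8, 390/12) = 32.5 servings → $16.25.
cheddar + chicken breast with both tight: 2.14 servings and 3.033 servings → $6.09.
cheddar + sunflower seeds with both tight: 0.1697 servings and 13.95 servings → $7.08.
cheddar + pasta with both tight: 1.621 servings and 10.75 servings → $6.43.
chicken breast + sunflower seeds: intersection lies outside the first quadrant.
chicken breast + pasta with both targets exact would need a negative amount; discard.
sunflower seeds + pasta: intersection lies outside the first quadrant.
The minimum over all feasible corners is $6.09.

$6.09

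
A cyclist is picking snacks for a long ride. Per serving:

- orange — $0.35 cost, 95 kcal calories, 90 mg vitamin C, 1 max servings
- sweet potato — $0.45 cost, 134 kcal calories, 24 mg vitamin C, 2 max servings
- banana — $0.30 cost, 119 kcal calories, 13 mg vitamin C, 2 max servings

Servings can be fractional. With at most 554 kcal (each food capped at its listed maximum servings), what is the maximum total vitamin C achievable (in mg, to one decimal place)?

158.9 mg

Vitamin C per kcal: orange 0.9474, sweet potato 0.1791, banana 0.1092.
Take 1 serving of orange: uses 95 kcal, +90.0 mg vitamin C (running total 90.0 mg).
Take 2 servings of sweet potato: uses 268 kcal, +48.0 mg vitamin C (running total 138.0 mg).
Take 1.605 servings of banana: uses 191 kcal, +20.9 mg vitamin C (running total 158.9 mg).
Filling greedily by vitamin C-per-kcal is optimal for one linear limit, giving 158.9 mg.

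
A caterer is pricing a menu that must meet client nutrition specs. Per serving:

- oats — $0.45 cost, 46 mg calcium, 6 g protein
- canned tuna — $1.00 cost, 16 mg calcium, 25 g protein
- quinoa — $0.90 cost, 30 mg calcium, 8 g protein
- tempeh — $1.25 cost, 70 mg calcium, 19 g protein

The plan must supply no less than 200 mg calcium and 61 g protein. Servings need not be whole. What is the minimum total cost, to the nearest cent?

$3.24

For a min-cost LP with two ≥-constraints, a basic feasible solution has at most two positive variables.
oats only: max(200/46, 61/6) = 10.17 servings → $4.58.
canned tuna only: max(200/16, 61/25) = 12.5 servings → $12.50.
quinoa only: max(200/30, 61/8) = 7.625 servings → $6.86.
tempeh only: max(200/70, 61/19) = 3.211 servings → $4.01.
oats + canned tuna with both tight: 3.818 servings and 1.524 servings → $3.24.
oats + quinoa: the both-tight solution has a negative serving — not a feasible corner.
oats + tempeh: the both-tight solution has a negative serving — not a feasible corner.
canned tuna + quinoa with both tight: 0.3698 servings and 6.469 servings → $6.19.
canned tuna + tempeh with both tight: 0.325 servings and 2.783 servings → $3.80.
quinoa + tempeh with both targets exact would need a negative amount; discard.
Cheapest feasible corner: $3.24.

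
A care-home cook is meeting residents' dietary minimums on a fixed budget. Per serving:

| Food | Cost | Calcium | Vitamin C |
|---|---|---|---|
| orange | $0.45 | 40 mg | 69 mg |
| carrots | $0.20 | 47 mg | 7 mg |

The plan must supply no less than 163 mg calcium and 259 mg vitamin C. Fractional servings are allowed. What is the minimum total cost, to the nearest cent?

Check every corner: each single food scaled to meet both minima, and each pair solved so both constraints bind.
orange only: max(163/40, 259/69) = 4.075 servings → $1.83.
carrots only: max(163/47, 259/7) = 37 servings → $7.40.
orange + carrots with both tight: 3.723 servings and 0.2994 servings → $1.74.
Cheapest feasible corner: $1.74.

$1.74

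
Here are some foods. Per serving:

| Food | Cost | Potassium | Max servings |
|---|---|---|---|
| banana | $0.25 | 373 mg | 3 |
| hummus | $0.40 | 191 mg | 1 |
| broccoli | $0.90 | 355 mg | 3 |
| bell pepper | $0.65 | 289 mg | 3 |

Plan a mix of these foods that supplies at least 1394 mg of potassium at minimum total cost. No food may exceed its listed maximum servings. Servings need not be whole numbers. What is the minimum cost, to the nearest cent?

Cost per mg of potassium: banana $0.0007, hummus $0.0021, bell pepper $0.0022, broccoli $0.0025.
Take 3 servings of banana: +1119.0 mg potassium for $0.75 (total $0.75, still need 275.0 mg).
Take 1 serving of hummus: +191.0 mg potassium for $0.40 (total $1.15, still need 84.0 mg).
Take 0.2907 servings of bell pepper: +84.0 mg potassium for $0.19 (total $1.34, still need 0.0 mg).
Filling from the cheapest source first is optimal under one linear minimum: $1.34.

$1.34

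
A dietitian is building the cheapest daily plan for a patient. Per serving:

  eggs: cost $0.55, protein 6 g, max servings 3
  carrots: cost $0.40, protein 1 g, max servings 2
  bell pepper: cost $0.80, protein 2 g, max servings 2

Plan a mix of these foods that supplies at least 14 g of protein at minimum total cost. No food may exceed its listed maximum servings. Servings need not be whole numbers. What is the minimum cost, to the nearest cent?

Cost per g of protein: eggs $0.0917, carrots $0.4000, bell pepper $0.4000.
Take 2.333 servings of eggs: +14.0 g protein for $1.28 (total $1.28, still need 0.0 g).
Greedy by cheapest-per-g is optimal for a single linear constraint, so the minimum cost is $1.28.

$1.28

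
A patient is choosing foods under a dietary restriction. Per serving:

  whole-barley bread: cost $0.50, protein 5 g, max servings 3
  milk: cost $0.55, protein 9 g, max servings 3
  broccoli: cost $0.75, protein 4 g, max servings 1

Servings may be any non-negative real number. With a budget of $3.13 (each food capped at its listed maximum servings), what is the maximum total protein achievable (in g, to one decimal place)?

41.8 g

Protein per dollar: milk 16.36, whole-barley bread 10, broccoli 5.333.
Take 3 servings of milk: spends $1.65, +27.0 g protein (running total 27.0 g).
Take 2.96 servings of whole-barley bread: spends $1.48, +14.8 g protein (running total 41.8 g).
Filling greedily by protein-per-dollar is optimal for one linear limit, giving 41.8 g.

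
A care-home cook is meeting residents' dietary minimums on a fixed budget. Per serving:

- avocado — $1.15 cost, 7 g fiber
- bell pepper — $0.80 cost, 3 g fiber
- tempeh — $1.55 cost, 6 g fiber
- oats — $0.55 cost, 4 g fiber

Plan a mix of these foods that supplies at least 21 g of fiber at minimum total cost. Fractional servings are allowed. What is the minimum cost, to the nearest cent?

$2.89

Cost per g of fiber: oats $0.1375, avocado $0.1643, tempeh $0.2583, bell pepper $0.2667.
With no serving limits, use only oats: 21 g / 4 g = 5.25 servings × $0.55 = $2.89.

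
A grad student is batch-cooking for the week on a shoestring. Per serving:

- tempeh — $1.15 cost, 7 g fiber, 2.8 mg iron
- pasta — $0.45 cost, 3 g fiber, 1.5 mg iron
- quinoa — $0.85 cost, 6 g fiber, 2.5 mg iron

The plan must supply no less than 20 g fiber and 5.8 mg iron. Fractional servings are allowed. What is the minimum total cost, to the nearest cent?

$2.83

For a min-cost LP with two ≥-constraints, a basic feasible solution has at most two positive variables.
tempeh only: max(20/7, 5.8/2.8) = 2.857 servings → $3.29.
pasta only: max(20/3, 5.8/1.5) = 6.667 servings → $3.00.
quinoa only: max(20/6, 5.8/2.5) = 3.333 servings → $2.83.
tempeh + pasta with both targets exact would need a negative amount; discard.
tempeh + quinoa with both targets exact would need a negative amount; discard.
pasta + quinoa: intersection lies outside the first quadrant.
Cheapest feasible corner: $2.83.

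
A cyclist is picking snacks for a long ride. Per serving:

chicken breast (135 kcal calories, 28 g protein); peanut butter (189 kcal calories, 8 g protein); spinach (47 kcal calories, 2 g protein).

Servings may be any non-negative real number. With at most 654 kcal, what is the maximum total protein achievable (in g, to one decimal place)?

Protein per kcal: chicken breast 0.2074, spinach 0.04255, peanut butter 0.04233.
With no serving limits, spend the whole calories allowance on chicken breast: 654 kcal / 135 kcal × 28 g = 135.6 g.

135.6 g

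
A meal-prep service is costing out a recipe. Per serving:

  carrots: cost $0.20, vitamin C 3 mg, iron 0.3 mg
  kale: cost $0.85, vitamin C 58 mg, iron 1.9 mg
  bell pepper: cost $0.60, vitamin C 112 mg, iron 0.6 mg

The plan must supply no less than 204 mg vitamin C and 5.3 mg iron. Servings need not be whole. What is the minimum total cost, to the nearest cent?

With two linear requirements the optimum uses one or two foods; enumerate the corners.
carrots only: max(204/3, 5.3/0.3) = 68 servings → $13.60.
kale only: max(204/58, 5.3/1.9) = 3.517 servings → $2.99.
bell pepper only: max(204/112, 5.3/0.6) = 8.833 servings → $5.30.
carrots + kale with both targets exact would need a negative amount; discard.
carrots + bell pepper with both tight: 14.82 servings and 1.425 servings → $3.82.
kale + bell pepper with both tight: 2.647 servings and 0.4506 servings → $2.52.
The minimum over all feasible corners is $2.52.

$2.52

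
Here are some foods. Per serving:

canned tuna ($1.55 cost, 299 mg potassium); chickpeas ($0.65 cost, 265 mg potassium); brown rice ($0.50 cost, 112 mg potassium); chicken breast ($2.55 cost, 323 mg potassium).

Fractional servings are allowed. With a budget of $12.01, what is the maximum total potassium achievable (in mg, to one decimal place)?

Potassium per dollar: chickpeas 407.7, brown rice 224, canned tuna 192.9, chicken breast 126.7.
With no serving limits, spend the whole cost allowance on chickpeas: $12.01 / $0.65 × 265 mg = 4896.4 mg.

4896.4 mg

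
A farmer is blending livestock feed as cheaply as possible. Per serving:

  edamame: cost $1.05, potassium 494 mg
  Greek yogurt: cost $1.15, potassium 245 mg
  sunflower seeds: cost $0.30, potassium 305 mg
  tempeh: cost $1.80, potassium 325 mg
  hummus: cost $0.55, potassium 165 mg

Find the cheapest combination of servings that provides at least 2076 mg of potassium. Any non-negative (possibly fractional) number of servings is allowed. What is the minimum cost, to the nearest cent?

Cost per mg of potassium: sunflower seeds $0.0010, edamame $0.0021, hummus $0.0033, Greek yogurt $0.0047, tempeh $0.0055.
With no serving limits, use only sunflower seeds: 2076 mg / 305 mg = 6.807 servings × $0.30 = $2.04.

$2.04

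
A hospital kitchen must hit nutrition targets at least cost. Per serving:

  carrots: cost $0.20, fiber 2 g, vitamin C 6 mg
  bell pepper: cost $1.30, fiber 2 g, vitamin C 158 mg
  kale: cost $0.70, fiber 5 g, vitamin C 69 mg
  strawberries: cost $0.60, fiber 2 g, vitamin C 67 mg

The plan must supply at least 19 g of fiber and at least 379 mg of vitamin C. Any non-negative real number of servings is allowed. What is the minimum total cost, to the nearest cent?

$3.57

carrots only: max(19/2, 379/6) = 63.17 servings → $12.63.
bell pepper only: max(19/2, 379/158) = 9.5 servings → $12.35.
kale only: max(19/5, 379/69) = 5.493 servings → $3.84.
strawberries only: max(19/2, 379/67) = 9.5 servings → $5.70.
carrots + bell pepper with both tight: 7.382 servings and 2.118 servings → $4.23.
carrots + kale: the both-tight solution has a negative serving — not a feasible corner.
carrots + strawberries with both tight: 4.221 servings and 5.279 servings → $4.01.
bell pepper + kale with both tight: 0.8957 servings and 3.442 servings → $3.57.
bell pepper + strawberries with both targets exact would need a negative amount; discard.
kale + strawberries with both tight: 2.614 servings and 2.964 servings → $3.61.
Cheapest feasible corner: $3.57.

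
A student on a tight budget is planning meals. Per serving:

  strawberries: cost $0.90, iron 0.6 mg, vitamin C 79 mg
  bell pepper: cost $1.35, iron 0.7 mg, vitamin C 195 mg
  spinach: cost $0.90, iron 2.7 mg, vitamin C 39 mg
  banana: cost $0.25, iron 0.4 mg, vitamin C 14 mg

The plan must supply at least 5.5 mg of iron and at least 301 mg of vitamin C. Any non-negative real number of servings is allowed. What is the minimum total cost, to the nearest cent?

The cheapest plan sits at a corner of the feasible region — with two constraints it uses at most two foods.
strawberries only: max(5.5/0.6, 301/79) = 9.167 servings → $8.25.
bell pepper only: max(5.5/0.7, 301/195) = 7.857 servings → $10.61.
spinach only: max(5.5/2.7, 301/39) = 7.718 servings → $6.95.
banana only: max(5.5/0.4, 301/14) = 21.5 servings → $5.38.
strawberries + bell pepper: the both-tight solution has a negative serving — not a feasible corner.
strawberries + spinach with both tight: 3.15 servings and 1.337 servings → $4.04.
strawberries + banana with both tight: 1.871 servings and 10.94 servings → $4.42.
bell pepper + spinach with both tight: 1.198 servings and 1.726 servings → $3.17.
bell pepper + banana with both tight: 0.6364 servings and 12.64 servings → $4.02.
spinach + banana: intersection lies outside the first quadrant.
So the least-cost plan costs $3.17.

$3.17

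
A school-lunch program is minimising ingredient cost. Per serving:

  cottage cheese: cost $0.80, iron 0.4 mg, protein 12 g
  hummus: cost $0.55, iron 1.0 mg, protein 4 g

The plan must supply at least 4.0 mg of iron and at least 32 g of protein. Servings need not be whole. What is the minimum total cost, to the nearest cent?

$3.09

Two binding constraints pin down two serving amounts, so the optimal mix uses at most two foods. The candidates are each food alone (scaled to the tighter of iron/protein) and each pair with both constraints tight.
cottage cheese only: max(4.0/0.4, 32/12) = 10 servings → $8.00.
hummus only: max(4.0/1.0, 32/4) = 8 servings → $4.40.
cottage cheese + hummus with both tight: 1.538 servings and 3.385 servings → $3.09.
Cheapest feasible corner: $3.09.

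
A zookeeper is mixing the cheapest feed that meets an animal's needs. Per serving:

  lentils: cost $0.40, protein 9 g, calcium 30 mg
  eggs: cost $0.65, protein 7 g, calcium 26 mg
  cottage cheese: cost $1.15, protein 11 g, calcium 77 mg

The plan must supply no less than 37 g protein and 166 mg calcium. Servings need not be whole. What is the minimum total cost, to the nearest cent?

$2.21

A basic optimal solution has at most two foods positive. Try each food alone and each pair with both targets met exactly.
lentils only: max(37/9, 166/30) = 5.533 servings → $2.21.
eggs only: max(37/7, 166/26) = 6.385 servings → $4.15.
cottage cheese only: max(37/11, 166/77) = 3.364 servings → $3.87.
lentils + eggs with both targets exact would need a negative amount; discard.
lentils + cottage cheese with both tight: 2.818 servings and 1.058 servings → $2.34.
eggs + cottage cheese with both tight: 4.043 servings and 0.7905 servings → $3.54.
So the least-cost plan costs $2.21.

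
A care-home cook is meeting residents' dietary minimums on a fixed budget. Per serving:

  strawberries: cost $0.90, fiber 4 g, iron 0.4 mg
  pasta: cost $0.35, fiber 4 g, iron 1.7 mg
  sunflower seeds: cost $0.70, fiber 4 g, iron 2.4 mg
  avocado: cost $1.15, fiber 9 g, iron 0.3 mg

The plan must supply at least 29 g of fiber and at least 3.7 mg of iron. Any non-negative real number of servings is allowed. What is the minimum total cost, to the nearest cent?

$2.54

With two linear requirements the optimum uses one or two foods; enumerate the corners.
strawberries only: max(29/4, 3.7/0.4) = 9.25 servings → $8.32.
pasta only: max(29/4, 3.7/1.7) = 7.25 servings → $2.54.
sunflower seeds only: max(29/4, 3.7/2.4) = 7.25 servings → $5.08.
avocado only: max(29/9, 3.7/0.3) = 12.33 servings → $14.18.
strawberries + pasta with both tight: 6.635 servings and 0.6154 servings → $6.19.
strawberries + sunflower seeds with both tight: 6.85 servings and 0.4 servings → $6.45.
strawberries + avocado with both targets exact would need a negative amount; discard.
pasta + sunflower seeds: intersection lies outside the first quadrant.
pasta + avocado with both tight: 1.745 servings and 2.447 servings → $3.42.
sunflower seeds + avocado with both tight: 1.206 servings and 2.686 servings → $3.93.
Cheapest feasible corner: $2.54.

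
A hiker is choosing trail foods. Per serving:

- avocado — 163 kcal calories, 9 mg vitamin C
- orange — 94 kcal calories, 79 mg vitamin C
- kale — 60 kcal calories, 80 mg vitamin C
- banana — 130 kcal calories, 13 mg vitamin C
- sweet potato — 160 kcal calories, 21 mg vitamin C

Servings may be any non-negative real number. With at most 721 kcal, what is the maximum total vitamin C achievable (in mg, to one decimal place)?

Vitamin C per kcal: kale 1.333, orange 0.8404, sweet potato 0.1313, banana 0.1, avocado 0.05521.
With no serving limits, spend the whole calories allowance on kale: 721 kcal / 60 kcal × 80 mg = 961.3 mg.

961.3 mg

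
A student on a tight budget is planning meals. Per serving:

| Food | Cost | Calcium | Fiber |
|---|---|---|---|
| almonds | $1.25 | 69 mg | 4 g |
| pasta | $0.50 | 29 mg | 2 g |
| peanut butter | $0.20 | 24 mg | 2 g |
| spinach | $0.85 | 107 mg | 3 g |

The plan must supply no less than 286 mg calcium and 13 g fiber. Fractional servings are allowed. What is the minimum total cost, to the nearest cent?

$2.31

Minimising a linear cost over {calcium ≥ 286, fiber ≥ 13, servings ≥ 0} — the optimum is at a vertex, using one or two foods.
almonds only: max(286/69, 13/4) = 4.145 servings → $5.18.
pasta only: max(286/29, 13/2) = 9.862 servings → $4.93.
peanut butter only: max(286/24, 13/2) = 11.92 servings → $2.38.
spinach only: max(286/107, 13/3) = 4.333 servings → $3.68.
almonds + pasta: the both-tight solution has a negative serving — not a feasible corner.
almonds + peanut butter with both targets exact would need a negative amount; discard.
almonds + spinach with both tight: 2.412 servings and 1.118 servings → $3.96.
pasta + peanut butter: intersection lies outside the first quadrant.
pasta + spinach with both tight: 4.197 servings and 1.535 servings → $3.40.
peanut butter + spinach with both tight: 3.754 servings and 1.831 servings → $2.31.
The minimum over all feasible corners is $2.31.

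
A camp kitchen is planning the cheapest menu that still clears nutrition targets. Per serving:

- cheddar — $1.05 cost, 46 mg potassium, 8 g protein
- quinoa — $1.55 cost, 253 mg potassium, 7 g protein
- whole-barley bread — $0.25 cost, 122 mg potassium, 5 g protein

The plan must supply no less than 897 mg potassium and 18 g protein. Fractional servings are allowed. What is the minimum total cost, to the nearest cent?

$1.84

The cheapest plan sits at a corner of the feasible region — with two constraints it uses at most two foods.
cheddar only: max(897/46, 18/8) = 19.5 servings → $20.48.
quinoa only: max(897/253, 18/7) = 3.545 servings → $5.50.
whole-barley bread only: max(897/122, 18/5) = 7.352 servings → $1.84.
cheddar + quinoa: intersection lies outside the first quadrant.
cheddar + whole-barley bread: the both-tight solution has a negative serving — not a feasible corner.
quinoa + whole-barley bread with both targets exact would need a negative amount; discard.
The minimum over all feasible corners is $1.84.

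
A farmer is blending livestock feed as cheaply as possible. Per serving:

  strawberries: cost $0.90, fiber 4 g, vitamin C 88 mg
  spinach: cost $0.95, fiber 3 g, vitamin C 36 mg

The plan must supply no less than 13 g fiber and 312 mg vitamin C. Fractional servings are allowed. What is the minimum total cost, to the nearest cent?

$3.19

Minimising a linear cost over {fiber ≥ 13, vitamin C ≥ 312, servings ≥ 0} — the optimum is at a vertex, using one or two foods.
strawberries only: max(13/4, 312/88) = 3.545 servings → $3.19.
spinach only: max(13/3, 312/36) = 8.667 servings → $8.23.
strawberries + spinach: intersection lies outside the first quadrant.
So the least-cost plan costs $3.19.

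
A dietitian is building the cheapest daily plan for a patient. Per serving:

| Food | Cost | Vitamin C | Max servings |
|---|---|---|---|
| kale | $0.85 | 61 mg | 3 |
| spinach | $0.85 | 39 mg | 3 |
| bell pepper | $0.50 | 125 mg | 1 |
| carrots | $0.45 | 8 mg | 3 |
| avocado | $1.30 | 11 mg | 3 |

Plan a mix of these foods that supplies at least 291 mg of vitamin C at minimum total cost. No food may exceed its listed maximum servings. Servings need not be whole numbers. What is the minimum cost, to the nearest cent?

Cost per mg of vitamin C: bell pepper $0.0040, kale $0.0139, spinach $0.0218, carrots $0.0563, avocado $0.1182.
Take 1 serving of bell pepper: +125.0 mg vitamin C for $0.50 (total $0.50, still need 166.0 mg).
Take 2.721 servings of kale: +166.0 mg vitamin C for $2.31 (total $2.81, still need 0.0 mg).
Greedy by cheapest-per-mg is optimal for a single linear constraint, so the minimum cost is $2.81.

$2.81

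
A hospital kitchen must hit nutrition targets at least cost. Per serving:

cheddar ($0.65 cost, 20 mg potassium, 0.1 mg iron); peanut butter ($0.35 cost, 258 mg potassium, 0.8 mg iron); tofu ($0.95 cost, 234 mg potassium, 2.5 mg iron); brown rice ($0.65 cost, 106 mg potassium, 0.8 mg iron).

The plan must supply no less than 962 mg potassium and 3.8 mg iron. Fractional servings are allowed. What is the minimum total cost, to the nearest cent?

$1.60

Minimising a linear cost over {potassium ≥ 962, iron ≥ 3.8, servings ≥ 0} — the optimum is at a vertex, using one or two foods.
cheddar only: max(962/20, 3.8/0.1) = 48.1 servings → $31.27.
peanut butter only: max(962/258, 3.8/0.8) = 4.75 servings → $1.66.
tofu only: max(962/234, 3.8/2.5) = 4.111 servings → $3.91.
brown rice only: max(962/106, 3.8/0.8) = 9.075 servings → $5.90.
cheddar + peanut butter with both tight: 21.51 servings and 2.061 servings → $14.70.
cheddar + tofu with both targets exact would need a negative amount; discard.
cheddar + brown rice: the both-tight solution has a negative serving — not a feasible corner.
peanut butter + tofu with both tight: 3.311 servings and 0.4605 servings → $1.60.
peanut butter + brown rice with both tight: 3.016 servings and 1.734 servings → $2.18.
tofu + brown rice: intersection lies outside the first quadrant.
So the least-cost plan costs $1.60.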